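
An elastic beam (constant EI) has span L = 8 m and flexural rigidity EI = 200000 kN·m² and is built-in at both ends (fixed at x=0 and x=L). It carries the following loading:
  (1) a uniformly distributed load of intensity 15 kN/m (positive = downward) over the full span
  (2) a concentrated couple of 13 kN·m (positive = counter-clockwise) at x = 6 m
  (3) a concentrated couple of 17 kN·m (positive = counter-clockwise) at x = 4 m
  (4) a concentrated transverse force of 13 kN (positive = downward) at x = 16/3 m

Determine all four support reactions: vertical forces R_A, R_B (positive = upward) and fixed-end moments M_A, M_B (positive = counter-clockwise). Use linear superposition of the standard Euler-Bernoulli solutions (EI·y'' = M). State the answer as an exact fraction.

Load 1 — uniform load w=15 kN/m over full span:
  R_A = wL/2 = 15·8/2 = 60 kN
  M_A = wL²/12 = 15·8²/12 = 80 kN·m
  R_B = wL/2 = 15·8/2 = 60 kN
  M_B = -wL²/12 = -15·8²/12 = -80 kN·m
Load 2 — applied couple M₀=13 kN·m at a=6 m (b=L-a=2):
  R_A = 6M₀ab/L³ = 6·13·6·2/8³ = 117/64 kN
  M_A = M₀b(2a-b)/L² = 13·2·(2·6-2)/8² = 65/16 kN·m
  R_B = -6M₀ab/L³ = -6·13·6·2/8³ = -117/64 kN
  M_B = M₀a(2b-a)/L² = 13·6·(2·2-6)/8² = -39/16 kN·m
Load 3 — applied couple M₀=17 kN·m at a=4 m (b=L-a=4):
  R_A = 6M₀ab/L³ = 6·17·4·4/8³ = 51/16 kN
  M_A = M₀b(2a-b)/L² = 17·4·(2·4-4)/8² = 17/4 kN·m
  R_B = -6M₀ab/L³ = -6·17·4·4/8³ = -51/16 kN
  M_B = M₀a(2b-a)/L² = 17·4·(2·4-4)/8² = 17/4 kN·m
Load 4 — point force P=13 kN at a=16/3 m (b=L-a=8/3):
  R_A = Pb²(3a+b)/L³ = 13·(8/3)²·(3·(16/3)+(8/3))/8³ = 91/27 kN
  M_A = Pab²/L² = 13·(16/3)·(8/3)²/8² = 208/27 kN·m
  R_B = Pa²(a+3b)/L³ = 13·(16/3)²·((16/3)+3·(8/3))/8³ = 260/27 kN
  M_B = -Pa²b/L² = -13·(16/3)²·(8/3)/8² = -416/27 kN·m
Superposition: R_A = 118171/1728 kN, M_A = 41479/432 kN·m, R_B = 111653/1728 kN, M_B = -40433/432 kN·m

R_A = 118171/1728 kN, M_A = 41479/432 kN·m, R_B = 111653/1728 kN, M_B = -40433/432 kN·m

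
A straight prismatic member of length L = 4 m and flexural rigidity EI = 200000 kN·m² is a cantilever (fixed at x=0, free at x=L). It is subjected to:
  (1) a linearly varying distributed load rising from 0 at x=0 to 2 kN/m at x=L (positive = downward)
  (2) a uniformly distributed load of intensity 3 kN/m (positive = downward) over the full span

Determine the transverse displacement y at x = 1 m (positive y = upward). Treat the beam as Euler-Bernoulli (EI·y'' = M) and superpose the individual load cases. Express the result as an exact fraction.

y(1) = -3551/48000000 m

Load 1 — triangular load w₀=2 kN/m (0→w₀ over full span):
  y_1 = (w₀Lx³/12-w₀L²x²/6-w₀x⁵/(120L))/EI = (2·4·1³/12-2·4²·1²/6-2·1⁵/(120·4))/200000 = -1121/48000000 m
Load 2 — uniform load w=3 kN/m over full span:
  y_2 = -wx²(x²-4Lx+6L²)/(24EI) = -3·1²·(1²-4·4·1+6·4²)/(24·200000) = -81/1600000 m
Superposition: y = Σ y_i = -3551/48000000 m ≈ -0.000074 m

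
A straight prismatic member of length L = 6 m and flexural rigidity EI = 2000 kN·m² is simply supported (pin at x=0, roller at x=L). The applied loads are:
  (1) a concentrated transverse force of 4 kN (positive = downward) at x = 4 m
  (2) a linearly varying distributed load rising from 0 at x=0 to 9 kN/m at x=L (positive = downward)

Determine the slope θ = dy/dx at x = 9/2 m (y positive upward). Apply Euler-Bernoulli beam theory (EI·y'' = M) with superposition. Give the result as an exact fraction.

θ(9/2) = 386899/23040000 rad

Load 1 — point force P=4 kN at a=4 m (b=L-a=2):
  θ_1 = -Pa(2L²-6Lx+3x²+a²)/(6LEI)  [x>a] = -4·4·(2·6²-6·6·(9/2)+3·(9/2)²+4²)/(6·6·2000) = 53/18000 rad
Load 2 — triangular load w₀=9 kN/m (0→w₀ over full span):
  θ_2 = -w₀(7L⁴-30L²x²+15x⁴)/(360LEI) = -9·(7·6⁴-30·6²·(9/2)²+15·(9/2)⁴)/(360·6·2000) = 35451/2560000 rad
Superposition: θ = Σ θ_i = 386899/23040000 rad ≈ 0.016792 rad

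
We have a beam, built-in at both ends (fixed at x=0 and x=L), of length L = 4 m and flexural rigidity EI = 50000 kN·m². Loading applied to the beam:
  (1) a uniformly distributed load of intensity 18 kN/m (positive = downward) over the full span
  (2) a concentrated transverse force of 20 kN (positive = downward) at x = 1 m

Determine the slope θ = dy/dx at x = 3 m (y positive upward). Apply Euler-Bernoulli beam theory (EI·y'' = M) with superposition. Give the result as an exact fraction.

θ(3) = 179/800000 rad

Load 1 — uniform load w=18 kN/m over full span:
  θ_1 = -wx(L-x)(L-2x)/(12EI) = -18·3·(4-3)·(4-2·3)/(12·50000) = 9/50000 rad
Load 2 — point force P=20 kN at a=1 m (b=L-a=3):
  θ_2 = Pa²(L-x)(2bL-(3b+a)(L-x))/(2L³EI)  [x>a] = 20·1²·(4-3)·(2·3·4-(3·3+1)·(4-3))/(2·4³·50000) = 7/160000 rad
Superposition: θ = Σ θ_i = 179/800000 rad ≈ 0.000224 rad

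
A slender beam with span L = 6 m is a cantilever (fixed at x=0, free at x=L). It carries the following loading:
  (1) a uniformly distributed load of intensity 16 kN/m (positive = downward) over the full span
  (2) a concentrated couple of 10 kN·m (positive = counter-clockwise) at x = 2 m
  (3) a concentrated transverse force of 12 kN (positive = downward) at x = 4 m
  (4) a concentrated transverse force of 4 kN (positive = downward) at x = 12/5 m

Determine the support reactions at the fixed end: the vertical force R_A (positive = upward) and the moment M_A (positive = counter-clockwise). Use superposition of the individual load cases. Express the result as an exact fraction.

Load 1 — uniform load w=16 kN/m over full span:
  R_A = wL = 16·6 = 96 kN
  M_A = wL²/2 = 16·6²/2 = 288 kN·m
Load 2 — applied couple M₀=10 kN·m at a=2 m (b=L-a=4):
  R_A = 0 kN
  M_A = -M₀ = -10 kN·m
Load 3 — point force P=12 kN at a=4 m (b=L-a=2):
  R_A = P = 12 kN
  M_A = Pa = 12·4 = 48 kN·m
Load 4 — point force P=4 kN at a=12/5 m (b=L-a=18/5):
  R_A = P = 4 kN
  M_A = Pa = 4·(12/5) = 48/5 kN·m
Superposition: R_A = 112 kN, M_A = 1678/5 kN·m

R_A = 112 kN, M_A = 1678/5 kN·m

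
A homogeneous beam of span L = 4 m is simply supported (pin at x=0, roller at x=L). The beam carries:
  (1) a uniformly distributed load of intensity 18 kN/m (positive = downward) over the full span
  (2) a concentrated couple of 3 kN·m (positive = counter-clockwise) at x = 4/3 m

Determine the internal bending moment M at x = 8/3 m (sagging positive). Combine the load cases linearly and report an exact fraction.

Load 1 — uniform load w=18 kN/m over full span:
  M_1 = wx(L-x)/2 = 18·(8/3)·(4-(8/3))/2 = 32 kN·m
Load 2 — applied couple M₀=3 kN·m at a=4/3 m (b=L-a=8/3):
  M_2 = M₀x/L - M₀  [x>a] = 3·(8/3)/4 - 3 = -1 kN·m
Superposition: M = Σ M_i = 31 kN·m ≈ 31.000000 kN·m

M(8/3) = 31 kN·m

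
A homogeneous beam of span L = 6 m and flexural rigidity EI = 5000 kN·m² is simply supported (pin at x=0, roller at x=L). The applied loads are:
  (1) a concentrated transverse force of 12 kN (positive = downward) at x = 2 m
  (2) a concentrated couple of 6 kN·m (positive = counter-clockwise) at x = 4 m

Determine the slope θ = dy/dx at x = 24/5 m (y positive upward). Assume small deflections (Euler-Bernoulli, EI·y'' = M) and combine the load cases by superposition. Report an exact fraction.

θ(24/5) = 397/93750 rad

Load 1 — point force P=12 kN at a=2 m (b=L-a=4):
  θ_1 = -Pa(2L²-6Lx+3x²+a²)/(6LEI)  [x>a] = -12·2·(2·6²-6·6·(24/5)+3·(24/5)²+2²)/(6·6·5000) = 173/46875 rad
Load 2 — applied couple M₀=6 kN·m at a=4 m (b=L-a=2):
  θ_2 = (M₀x²/(2L)-M₀(x-a)+C₁)/EI  [x>a] with C₁=M₀(3b²-L²)/(6L)=-4 = (6·(24/5)²/(2·6)-6·((24/5)-4)+(-4))/5000 = 17/31250 rad
Superposition: θ = Σ θ_i = 397/93750 rad ≈ 0.004235 rad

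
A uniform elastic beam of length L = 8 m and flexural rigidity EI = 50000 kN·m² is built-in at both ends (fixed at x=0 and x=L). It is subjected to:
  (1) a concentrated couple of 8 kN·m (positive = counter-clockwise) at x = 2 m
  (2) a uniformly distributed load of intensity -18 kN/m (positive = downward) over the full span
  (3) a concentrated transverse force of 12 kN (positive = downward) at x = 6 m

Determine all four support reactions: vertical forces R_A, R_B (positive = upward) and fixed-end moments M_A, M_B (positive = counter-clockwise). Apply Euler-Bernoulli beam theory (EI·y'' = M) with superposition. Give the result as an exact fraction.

Load 1 — applied couple M₀=8 kN·m at a=2 m (b=L-a=6):
  R_A = 6M₀ab/L³ = 6·8·2·6/8³ = 9/8 kN
  M_A = M₀b(2a-b)/L² = 8·6·(2·2-6)/8² = -3/2 kN·m
  R_B = -6M₀ab/L³ = -6·8·2·6/8³ = -9/8 kN
  M_B = M₀a(2b-a)/L² = 8·2·(2·6-2)/8² = 5/2 kN·m
Load 2 — uniform load w=-18 kN/m over full span:
  R_A = wL/2 = (-18)·8/2 = -72 kN
  M_A = wL²/12 = (-18)·8²/12 = -96 kN·m
  R_B = wL/2 = (-18)·8/2 = -72 kN
  M_B = -wL²/12 = -(-18)·8²/12 = 96 kN·m
Load 3 — point force P=12 kN at a=6 m (b=L-a=2):
  R_A = Pb²(3a+b)/L³ = 12·2²·(3·6+2)/8³ = 15/8 kN
  M_A = Pab²/L² = 12·6·2²/8² = 9/2 kN·m
  R_B = Pa²(a+3b)/L³ = 12·6²·(6+3·2)/8³ = 81/8 kN
  M_B = -Pa²b/L² = -12·6²·2/8² = -27/2 kN·m
Superposition: R_A = -69 kN, M_A = -93 kN·m, R_B = -63 kN, M_B = 85 kN·m

R_A = -69 kN, M_A = -93 kN·m, R_B = -63 kN, M_B = 85 kN·m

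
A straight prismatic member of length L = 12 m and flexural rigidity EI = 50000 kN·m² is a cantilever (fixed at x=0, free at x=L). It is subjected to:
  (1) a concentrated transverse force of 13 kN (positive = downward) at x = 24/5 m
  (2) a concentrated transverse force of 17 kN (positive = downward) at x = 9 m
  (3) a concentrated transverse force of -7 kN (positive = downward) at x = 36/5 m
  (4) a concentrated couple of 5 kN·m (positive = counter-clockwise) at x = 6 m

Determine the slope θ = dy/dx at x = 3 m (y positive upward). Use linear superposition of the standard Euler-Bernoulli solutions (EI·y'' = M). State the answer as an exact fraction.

Load 1 — point force P=13 kN at a=24/5 m (b=L-a=36/5):
  θ_1 = -Px(2a-x)/(2EI)  [x≤a] = -13·3·(2·(24/5)-3)/(2·50000) = -1287/500000 rad
Load 2 — point force P=17 kN at a=9 m (b=L-a=3):
  θ_2 = -Px(2a-x)/(2EI)  [x≤a] = -17·3·(2·9-3)/(2·50000) = -153/20000 rad
Load 3 — point force P=-7 kN at a=36/5 m (b=L-a=24/5):
  θ_3 = -Px(2a-x)/(2EI)  [x≤a] = -(-7)·3·(2·(36/5)-3)/(2·50000) = 1197/500000 rad
Load 4 — applied couple M₀=5 kN·m at a=6 m (b=L-a=6):
  θ_4 = M₀x/EI  [x≤a] = 5·3/50000 = 3/10000 rad
Superposition: θ = Σ θ_i = -753/100000 rad ≈ -0.007530 rad

θ(3) = -753/100000 rad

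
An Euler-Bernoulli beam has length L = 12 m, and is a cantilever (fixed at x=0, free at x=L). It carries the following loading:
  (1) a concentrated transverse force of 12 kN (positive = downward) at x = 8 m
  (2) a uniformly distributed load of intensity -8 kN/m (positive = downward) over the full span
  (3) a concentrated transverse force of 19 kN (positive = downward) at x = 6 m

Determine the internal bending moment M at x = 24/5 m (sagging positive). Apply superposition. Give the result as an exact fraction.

M(24/5) = 3654/25 kN·m

Load 1 — point force P=12 kN at a=8 m (b=L-a=4):
  M_1 = -P(a-x)  [x≤a] = -12·(8-(24/5)) = -192/5 kN·m
Load 2 — uniform load w=-8 kN/m over full span:
  M_2 = -w(L-x)²/2 = -(-8)·(12-(24/5))²/2 = 5184/25 kN·m
Load 3 — point force P=19 kN at a=6 m (b=L-a=6):
  M_3 = -P(a-x)  [x≤a] = -19·(6-(24/5)) = -114/5 kN·m
Superposition: M = Σ M_i = 3654/25 kN·m ≈ 146.160000 kN·m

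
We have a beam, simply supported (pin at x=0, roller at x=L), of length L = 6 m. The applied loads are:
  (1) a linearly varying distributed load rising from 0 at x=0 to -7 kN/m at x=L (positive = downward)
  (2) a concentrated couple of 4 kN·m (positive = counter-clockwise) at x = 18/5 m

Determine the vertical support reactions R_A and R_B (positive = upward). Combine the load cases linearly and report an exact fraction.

R_A = -19/3 kN, R_B = -44/3 kN

Load 1 — triangular load w₀=-7 kN/m (0→w₀ over full span):
  R_A = w₀L/6 = (-7)·6/6 = -7 kN
  R_B = w₀L/3 = (-7)·6/3 = -14 kN
Load 2 — applied couple M₀=4 kN·m at a=18/5 m (b=L-a=12/5):
  R_A = M₀/L = 4/6 = 2/3 kN
  R_B = -M₀/L = -4/6 = -2/3 kN
Superposition: R_A = -19/3 kN, R_B = -44/3 kN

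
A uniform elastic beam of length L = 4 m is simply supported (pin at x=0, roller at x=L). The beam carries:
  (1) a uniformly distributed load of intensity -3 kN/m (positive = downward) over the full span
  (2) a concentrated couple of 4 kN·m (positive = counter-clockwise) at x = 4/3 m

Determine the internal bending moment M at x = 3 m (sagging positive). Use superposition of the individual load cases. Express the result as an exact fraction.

M(3) = -11/2 kN·m

Load 1 — uniform load w=-3 kN/m over full span:
  M_1 = wx(L-x)/2 = (-3)·3·(4-3)/2 = -9/2 kN·m
Load 2 — applied couple M₀=4 kN·m at a=4/3 m (b=L-a=8/3):
  M_2 = M₀x/L - M₀  [x>a] = 4·3/4 - 4 = -1 kN·m
Superposition: M = Σ M_i = -11/2 kN·m ≈ -5.500000 kN·m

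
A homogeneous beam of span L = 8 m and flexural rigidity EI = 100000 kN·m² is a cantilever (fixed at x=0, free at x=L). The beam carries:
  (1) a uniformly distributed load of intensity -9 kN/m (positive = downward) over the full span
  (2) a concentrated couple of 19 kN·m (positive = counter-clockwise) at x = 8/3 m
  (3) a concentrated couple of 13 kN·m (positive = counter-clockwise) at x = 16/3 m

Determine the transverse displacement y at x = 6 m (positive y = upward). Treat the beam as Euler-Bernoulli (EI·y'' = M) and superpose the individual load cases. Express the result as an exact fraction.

y(6) = 3191/90000 m

Load 1 — uniform load w=-9 kN/m over full span:
  y_1 = -wx²(x²-4Lx+6L²)/(24EI) = -(-9)·6²·(6²-4·8·6+6·8²)/(24·100000) = 1539/50000 m
Load 2 — applied couple M₀=19 kN·m at a=8/3 m (b=L-a=16/3):
  y_2 = M₀a(2x-a)/(2EI)  [x>a] = 19·(8/3)·(2·6-(8/3))/(2·100000) = 133/56250 m
Load 3 — applied couple M₀=13 kN·m at a=16/3 m (b=L-a=8/3):
  y_3 = M₀a(2x-a)/(2EI)  [x>a] = 13·(16/3)·(2·6-(16/3))/(2·100000) = 13/5625 m
Superposition: y = Σ y_i = 3191/90000 m ≈ 0.035456 m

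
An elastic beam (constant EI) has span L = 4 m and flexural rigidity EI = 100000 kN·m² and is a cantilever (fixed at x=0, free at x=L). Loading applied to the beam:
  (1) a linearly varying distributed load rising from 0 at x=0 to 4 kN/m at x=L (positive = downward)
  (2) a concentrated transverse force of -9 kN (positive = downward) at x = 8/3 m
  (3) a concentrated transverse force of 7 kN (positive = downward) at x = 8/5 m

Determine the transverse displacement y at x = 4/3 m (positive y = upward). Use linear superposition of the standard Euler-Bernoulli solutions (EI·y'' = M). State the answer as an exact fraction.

y(4/3) = -598/11390625 m

Load 1 — triangular load w₀=4 kN/m (0→w₀ over full span):
  y_1 = (w₀Lx³/12-w₀L²x²/6-w₀x⁵/(120L))/EI = (4·4·(4/3)³/12-4·4²·(4/3)²/6-4·(4/3)⁵/(120·4))/100000 = -1804/11390625 m
Load 2 — point force P=-9 kN at a=8/3 m (b=L-a=4/3):
  y_2 = -Px²(3a-x)/(6EI)  [x≤a] = -(-9)·(4/3)²·(3·(8/3)-(4/3))/(6·100000) = 1/5625 m
Load 3 — point force P=7 kN at a=8/5 m (b=L-a=12/5):
  y_3 = -Px²(3a-x)/(6EI)  [x≤a] = -7·(4/3)²·(3·(8/5)-(4/3))/(6·100000) = -91/1265625 m
Superposition: y = Σ y_i = -598/11390625 m ≈ -0.000052 m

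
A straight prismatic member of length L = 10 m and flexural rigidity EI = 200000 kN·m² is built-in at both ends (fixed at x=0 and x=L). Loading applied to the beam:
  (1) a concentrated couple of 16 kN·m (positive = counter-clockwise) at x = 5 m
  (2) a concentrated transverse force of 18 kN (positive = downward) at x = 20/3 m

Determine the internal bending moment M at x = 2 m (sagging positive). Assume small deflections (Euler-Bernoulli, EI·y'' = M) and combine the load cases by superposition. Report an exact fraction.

M(2) = -16/5 kN·m

Load 1 — applied couple M₀=16 kN·m at a=5 m (b=L-a=5):
  M_1 = R_Ax - M_A  [x≤a] with R_A=12/5, M_A=4 = (12/5)·2 - 4 = 4/5 kN·m
Load 2 — point force P=18 kN at a=20/3 m (b=L-a=10/3):
  M_2 = Pb²(3a+b)x/L³ - Pab²/L²  [x≤a] = 18·(10/3)²·(3·(20/3)+(10/3))·2/10³ - 18·(20/3)·(10/3)²/10² = -4 kN·m
Superposition: M = Σ M_i = -16/5 kN·m ≈ -3.200000 kN·m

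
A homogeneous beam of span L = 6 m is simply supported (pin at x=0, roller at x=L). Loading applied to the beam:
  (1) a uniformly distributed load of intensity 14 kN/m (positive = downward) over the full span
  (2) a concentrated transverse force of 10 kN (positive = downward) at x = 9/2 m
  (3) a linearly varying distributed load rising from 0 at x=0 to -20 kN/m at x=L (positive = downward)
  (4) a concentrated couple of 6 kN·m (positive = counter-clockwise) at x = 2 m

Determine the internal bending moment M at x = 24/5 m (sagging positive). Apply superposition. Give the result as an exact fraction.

M(24/5) = 339/25 kN·m

Load 1 — uniform load w=14 kN/m over full span:
  M_1 = wx(L-x)/2 = 14·(24/5)·(6-(24/5))/2 = 1008/25 kN·m
Load 2 — point force P=10 kN at a=9/2 m (b=L-a=3/2):
  M_2 = Pa(L-x)/L  [x>a] = 10·(9/2)·(6-(24/5))/6 = 9 kN·m
Load 3 — triangular load w₀=-20 kN/m (0→w₀ over full span):
  M_3 = w₀Lx/6 - w₀x³/(6L) = (-20)·6·(24/5)/6 - (-20)·(24/5)³/(6·6) = -864/25 kN·m
Load 4 — applied couple M₀=6 kN·m at a=2 m (b=L-a=4):
  M_4 = M₀x/L - M₀  [x>a] = 6·(24/5)/6 - 6 = -6/5 kN·m
Superposition: M = Σ M_i = 339/25 kN·m ≈ 13.560000 kN·m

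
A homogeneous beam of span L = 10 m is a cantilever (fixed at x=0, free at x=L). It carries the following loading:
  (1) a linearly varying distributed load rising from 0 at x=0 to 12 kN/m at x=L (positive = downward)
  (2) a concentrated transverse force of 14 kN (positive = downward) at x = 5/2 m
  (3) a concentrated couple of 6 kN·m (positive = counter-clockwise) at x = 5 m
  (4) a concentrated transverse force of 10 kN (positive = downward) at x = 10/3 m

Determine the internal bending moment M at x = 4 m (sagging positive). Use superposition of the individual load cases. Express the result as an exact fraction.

Load 1 — triangular load w₀=12 kN/m (0→w₀ over full span):
  M_1 = w₀Lx/2 - w₀L²/3 - w₀x³/(6L) = 12·10·4/2 - 12·10²/3 - 12·4³/(6·10) = -864/5 kN·m
Load 2 — point force P=14 kN at a=5/2 m (b=L-a=15/2):
  M_2 = 0  [x>a] = 0 kN·m
Load 3 — applied couple M₀=6 kN·m at a=5 m (b=L-a=5):
  M_3 = M₀  [x≤a] = 6 = 6 kN·m
Load 4 — point force P=10 kN at a=10/3 m (b=L-a=20/3):
  M_4 = 0  [x>a] = 0 kN·m
Superposition: M = Σ M_i = -834/5 kN·m ≈ -166.800000 kN·m

M(4) = -834/5 kN·m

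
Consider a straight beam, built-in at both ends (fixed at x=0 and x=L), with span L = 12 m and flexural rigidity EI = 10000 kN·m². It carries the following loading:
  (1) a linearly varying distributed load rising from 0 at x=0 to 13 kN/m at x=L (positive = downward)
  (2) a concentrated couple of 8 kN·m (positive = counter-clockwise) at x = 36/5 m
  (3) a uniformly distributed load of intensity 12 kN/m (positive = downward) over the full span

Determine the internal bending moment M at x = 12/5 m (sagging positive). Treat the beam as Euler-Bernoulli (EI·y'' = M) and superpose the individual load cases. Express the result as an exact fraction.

M(12/5) = -1844/125 kN·m

Load 1 — triangular load w₀=13 kN/m (0→w₀ over full span):
  M_1 = 3w₀Lx/20 - w₀L²/30 - w₀x³/(6L) = 3·13·12·(12/5)/20 - 13·12²/30 - 13·(12/5)³/(6·12) = -1092/125 kN·m
Load 2 — applied couple M₀=8 kN·m at a=36/5 m (b=L-a=24/5):
  M_2 = R_Ax - M_A  [x≤a] with R_A=24/25, M_A=64/25 = (24/25)·(12/5) - (64/25) = -32/125 kN·m
Load 3 — uniform load w=12 kN/m over full span:
  M_3 = wLx/2 - wL²/12 - wx²/2 = 12·12·(12/5)/2 - 12·12²/12 - 12·(12/5)²/2 = -144/25 kN·m
Superposition: M = Σ M_i = -1844/125 kN·m ≈ -14.752000 kN·m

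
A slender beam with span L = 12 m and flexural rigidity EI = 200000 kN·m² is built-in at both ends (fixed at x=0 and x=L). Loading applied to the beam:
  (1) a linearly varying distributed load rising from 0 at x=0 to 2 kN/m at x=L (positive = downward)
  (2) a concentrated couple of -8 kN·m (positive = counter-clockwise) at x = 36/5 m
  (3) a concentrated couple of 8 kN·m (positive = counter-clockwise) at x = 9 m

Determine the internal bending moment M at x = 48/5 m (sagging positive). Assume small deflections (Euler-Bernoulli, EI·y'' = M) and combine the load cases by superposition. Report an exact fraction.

M(48/5) = -393/250 kN·m

Load 1 — triangular load w₀=2 kN/m (0→w₀ over full span):
  M_1 = 3w₀Lx/20 - w₀L²/30 - w₀x³/(6L) = 3·2·12·(48/5)/20 - 2·12²/30 - 2·(48/5)³/(6·12) = 48/125 kN·m
Load 2 — applied couple M₀=-8 kN·m at a=36/5 m (b=L-a=24/5):
  M_2 = R_Ax - M_A - M₀  [x>a] with R_A=-24/25, M_A=-64/25 = (-24/25)·(48/5) - (-64/25) - (-8) = 168/125 kN·m
Load 3 — applied couple M₀=8 kN·m at a=9 m (b=L-a=3):
  M_3 = R_Ax - M_A - M₀  [x>a] with R_A=3/4, M_A=5/2 = (3/4)·(48/5) - (5/2) - 8 = -33/10 kN·m
Superposition: M = Σ M_i = -393/250 kN·m ≈ -1.572000 kN·m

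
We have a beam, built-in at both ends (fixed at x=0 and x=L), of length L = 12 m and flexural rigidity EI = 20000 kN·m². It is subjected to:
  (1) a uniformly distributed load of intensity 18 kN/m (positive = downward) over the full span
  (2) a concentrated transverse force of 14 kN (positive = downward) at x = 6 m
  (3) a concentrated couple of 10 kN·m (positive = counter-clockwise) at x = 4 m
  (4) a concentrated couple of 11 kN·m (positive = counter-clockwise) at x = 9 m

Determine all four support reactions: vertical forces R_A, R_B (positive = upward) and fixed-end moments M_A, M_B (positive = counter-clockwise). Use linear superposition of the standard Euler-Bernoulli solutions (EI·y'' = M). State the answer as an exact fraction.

Load 1 — uniform load w=18 kN/m over full span:
  R_A = wL/2 = 18·12/2 = 108 kN
  M_A = wL²/12 = 18·12²/12 = 216 kN·m
  R_B = wL/2 = 18·12/2 = 108 kN
  M_B = -wL²/12 = -18·12²/12 = -216 kN·m
Load 2 — point force P=14 kN at a=6 m (b=L-a=6):
  R_A = Pb²(3a+b)/L³ = 14·6²·(3·6+6)/12³ = 7 kN
  M_A = Pab²/L² = 14·6·6²/12² = 21 kN·m
  R_B = Pa²(a+3b)/L³ = 14·6²·(6+3·6)/12³ = 7 kN
  M_B = -Pa²b/L² = -14·6²·6/12² = -21 kN·m
Load 3 — applied couple M₀=10 kN·m at a=4 m (b=L-a=8):
  R_A = 6M₀ab/L³ = 6·10·4·8/12³ = 10/9 kN
  M_A = M₀b(2a-b)/L² = 10·8·(2·4-8)/12² = 0 kN·m
  R_B = -6M₀ab/L³ = -6·10·4·8/12³ = -10/9 kN
  M_B = M₀a(2b-a)/L² = 10·4·(2·8-4)/12² = 10/3 kN·m
Load 4 — applied couple M₀=11 kN·m at a=9 m (b=L-a=3):
  R_A = 6M₀ab/L³ = 6·11·9·3/12³ = 33/32 kN
  M_A = M₀b(2a-b)/L² = 11·3·(2·9-3)/12² = 55/16 kN·m
  R_B = -6M₀ab/L³ = -6·11·9·3/12³ = -33/32 kN
  M_B = M₀a(2b-a)/L² = 11·9·(2·3-9)/12² = -33/16 kN·m
Superposition: R_A = 33737/288 kN, M_A = 3847/16 kN·m, R_B = 32503/288 kN, M_B = -11315/48 kN·m

R_A = 33737/288 kN, M_A = 3847/16 kN·m, R_B = 32503/288 kN, M_B = -11315/48 kN·m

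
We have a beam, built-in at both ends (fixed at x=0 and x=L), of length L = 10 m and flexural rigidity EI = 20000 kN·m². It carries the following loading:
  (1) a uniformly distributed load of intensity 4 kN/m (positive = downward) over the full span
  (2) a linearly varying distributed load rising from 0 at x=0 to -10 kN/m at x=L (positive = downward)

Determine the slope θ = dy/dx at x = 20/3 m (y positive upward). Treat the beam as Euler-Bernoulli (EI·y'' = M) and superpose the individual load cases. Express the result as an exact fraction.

θ(20/3) = -1/4860 rad

Load 1 — uniform load w=4 kN/m over full span:
  θ_1 = -wx(L-x)(L-2x)/(12EI) = -4·(20/3)·(10-(20/3))·(10-2·(20/3))/(12·20000) = 1/810 rad
Load 2 — triangular load w₀=-10 kN/m (0→w₀ over full span):
  θ_2 = -w₀(2x(L-x)(L-2x)(x+2L)+x²(L-x)²)/(120LEI) = -(-10)·(2·(20/3)·(10-(20/3))·(10-2·(20/3))·((20/3)+2·10)+(20/3)²·(10-(20/3))²)/(120·10·20000) = -7/4860 rad
Superposition: θ = Σ θ_i = -1/4860 rad ≈ -0.000206 rad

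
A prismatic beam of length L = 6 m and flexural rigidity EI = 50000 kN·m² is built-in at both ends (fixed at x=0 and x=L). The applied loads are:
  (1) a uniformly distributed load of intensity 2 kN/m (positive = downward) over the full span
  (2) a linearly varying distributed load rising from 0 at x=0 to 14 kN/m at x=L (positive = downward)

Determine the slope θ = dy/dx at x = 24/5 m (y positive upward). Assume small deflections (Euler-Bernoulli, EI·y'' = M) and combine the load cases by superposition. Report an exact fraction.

θ(24/5) = 639/1953125 rad

Load 1 — uniform load w=2 kN/m over full span:
  θ_1 = -wx(L-x)(L-2x)/(12EI) = -2·(24/5)·(6-(24/5))·(6-2·(24/5))/(12·50000) = 27/390625 rad
Load 2 — triangular load w₀=14 kN/m (0→w₀ over full span):
  θ_2 = -w₀(2x(L-x)(L-2x)(x+2L)+x²(L-x)²)/(120LEI) = -14·(2·(24/5)·(6-(24/5))·(6-2·(24/5))·((24/5)+2·6)+(24/5)²·(6-(24/5))²)/(120·6·50000) = 504/1953125 rad
Superposition: θ = Σ θ_i = 639/1953125 rad ≈ 0.000327 rad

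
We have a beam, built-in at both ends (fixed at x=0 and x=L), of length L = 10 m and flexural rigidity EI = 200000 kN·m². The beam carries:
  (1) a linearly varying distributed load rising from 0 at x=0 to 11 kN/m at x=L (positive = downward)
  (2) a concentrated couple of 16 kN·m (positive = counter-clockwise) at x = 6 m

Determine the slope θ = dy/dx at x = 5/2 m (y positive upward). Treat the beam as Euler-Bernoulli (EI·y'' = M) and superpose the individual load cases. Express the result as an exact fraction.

θ(5/2) = -60793/256000000 rad

Load 1 — triangular load w₀=11 kN/m (0→w₀ over full span):
  θ_1 = -w₀(2x(L-x)(L-2x)(x+2L)+x²(L-x)²)/(120LEI) = -11·(2·(5/2)·(10-(5/2))·(10-2·(5/2))·((5/2)+2·10)+(5/2)²·(10-(5/2))²)/(120·10·200000) = -429/2048000 rad
Load 2 — applied couple M₀=16 kN·m at a=6 m (b=L-a=4):
  θ_2 = (R_Ax²/2 - M_Ax)/EI  [x≤a] with R_A=288/125, M_A=128/25 = ((288/125)·(5/2)²/2 - (128/25)·(5/2))/200000 = -7/250000 rad
Superposition: θ = Σ θ_i = -60793/256000000 rad ≈ -0.000237 rad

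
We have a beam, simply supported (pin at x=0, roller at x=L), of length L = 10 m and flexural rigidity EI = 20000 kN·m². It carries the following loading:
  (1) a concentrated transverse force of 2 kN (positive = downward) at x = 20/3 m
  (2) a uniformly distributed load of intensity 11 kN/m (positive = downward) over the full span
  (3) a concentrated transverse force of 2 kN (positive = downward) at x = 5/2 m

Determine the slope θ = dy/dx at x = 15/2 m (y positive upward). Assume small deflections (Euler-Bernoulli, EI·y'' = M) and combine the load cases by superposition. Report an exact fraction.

θ(15/2) = 17083/1036800 rad

Load 1 — point force P=2 kN at a=20/3 m (b=L-a=10/3):
  θ_1 = -Pa(2L²-6Lx+3x²+a²)/(6LEI)  [x>a] = -2·(20/3)·(2·10²-6·10·(15/2)+3·(15/2)²+(20/3)²)/(6·10·20000) = 53/129600 rad
Load 2 — uniform load w=11 kN/m over full span:
  θ_2 = -w(L³-6Lx²+4x³)/(24EI) = -11·(10³-6·10·(15/2)²+4·(15/2)³)/(24·20000) = 121/7680 rad
Load 3 — point force P=2 kN at a=5/2 m (b=L-a=15/2):
  θ_3 = -Pa(2L²-6Lx+3x²+a²)/(6LEI)  [x>a] = -2·(5/2)·(2·10²-6·10·(15/2)+3·(15/2)²+(5/2)²)/(6·10·20000) = 1/3200 rad
Superposition: θ = Σ θ_i = 17083/1036800 rad ≈ 0.016477 rad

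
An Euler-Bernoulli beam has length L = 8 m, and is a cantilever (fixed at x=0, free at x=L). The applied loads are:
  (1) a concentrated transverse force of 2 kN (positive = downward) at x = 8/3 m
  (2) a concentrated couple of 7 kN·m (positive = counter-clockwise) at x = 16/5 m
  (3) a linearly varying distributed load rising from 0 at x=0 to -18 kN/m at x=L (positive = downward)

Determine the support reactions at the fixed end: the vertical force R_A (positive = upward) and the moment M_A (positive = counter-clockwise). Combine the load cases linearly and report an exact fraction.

Load 1 — point force P=2 kN at a=8/3 m (b=L-a=16/3):
  R_A = P = 2 kN
  M_A = Pa = 2·(8/3) = 16/3 kN·m
Load 2 — applied couple M₀=7 kN·m at a=16/5 m (b=L-a=24/5):
  R_A = 0 kN
  M_A = -M₀ = -7 kN·m
Load 3 — triangular load w₀=-18 kN/m (0→w₀ over full span):
  R_A = w₀L/2 = (-18)·8/2 = -72 kN
  M_A = w₀L²/3 = (-18)·8²/3 = -384 kN·m
Superposition: R_A = -70 kN, M_A = -1157/3 kN·m

R_A = -70 kN, M_A = -1157/3 kN·m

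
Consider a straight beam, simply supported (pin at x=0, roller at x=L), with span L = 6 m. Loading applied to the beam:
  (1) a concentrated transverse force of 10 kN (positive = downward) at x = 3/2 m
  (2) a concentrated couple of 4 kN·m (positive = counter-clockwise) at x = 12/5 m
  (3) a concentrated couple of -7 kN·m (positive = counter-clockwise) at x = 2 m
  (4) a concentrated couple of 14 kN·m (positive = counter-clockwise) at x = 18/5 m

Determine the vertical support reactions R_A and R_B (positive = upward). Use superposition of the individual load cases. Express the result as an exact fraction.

Load 1 — point force P=10 kN at a=3/2 m (b=L-a=9/2):
  R_A = Pb/L = 10·(9/2)/6 = 15/2 kN
  R_B = Pa/L = 10·(3/2)/6 = 5/2 kN
Load 2 — applied couple M₀=4 kN·m at a=12/5 m (b=L-a=18/5):
  R_A = M₀/L = 4/6 = 2/3 kN
  R_B = -M₀/L = -4/6 = -2/3 kN
Load 3 — applied couple M₀=-7 kN·m at a=2 m (b=L-a=4):
  R_A = M₀/L = (-7)/6 = -7/6 kN
  R_B = -M₀/L = -(-7)/6 = 7/6 kN
Load 4 — applied couple M₀=14 kN·m at a=18/5 m (b=L-a=12/5):
  R_A = M₀/L = 14/6 = 7/3 kN
  R_B = -M₀/L = -14/6 = -7/3 kN
Superposition: R_A = 28/3 kN, R_B = 2/3 kN

R_A = 28/3 kN, R_B = 2/3 kN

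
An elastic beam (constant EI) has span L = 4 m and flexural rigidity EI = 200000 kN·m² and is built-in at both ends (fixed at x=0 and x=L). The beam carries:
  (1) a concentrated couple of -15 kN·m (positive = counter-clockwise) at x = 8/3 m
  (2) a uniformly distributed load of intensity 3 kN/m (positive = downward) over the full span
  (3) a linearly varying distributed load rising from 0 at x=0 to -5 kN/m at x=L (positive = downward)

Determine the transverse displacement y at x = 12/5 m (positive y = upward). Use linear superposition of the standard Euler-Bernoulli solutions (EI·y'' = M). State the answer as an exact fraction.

y(12/5) = 1029/78125000 m

Load 1 — applied couple M₀=-15 kN·m at a=8/3 m (b=L-a=4/3):
  y_1 = (R_Ax³/6 - M_Ax²/2)/EI  [x≤a] with R_A=-5, M_A=-5 = ((-5)·(12/5)³/6 - (-5)·(12/5)²/2)/200000 = 9/625000 m
Load 2 — uniform load w=3 kN/m over full span:
  y_2 = -wx²(L-x)²/(24EI) = -3·(12/5)²·(4-(12/5))²/(24·200000) = -18/1953125 m
Load 3 — triangular load w₀=-5 kN/m (0→w₀ over full span):
  y_3 = -w₀x²(L-x)²(x+2L)/(120LEI) = -(-5)·(12/5)²·(4-(12/5))²·((12/5)+2·4)/(120·4·200000) = 78/9765625 m
Superposition: y = Σ y_i = 1029/78125000 m ≈ 0.000013 m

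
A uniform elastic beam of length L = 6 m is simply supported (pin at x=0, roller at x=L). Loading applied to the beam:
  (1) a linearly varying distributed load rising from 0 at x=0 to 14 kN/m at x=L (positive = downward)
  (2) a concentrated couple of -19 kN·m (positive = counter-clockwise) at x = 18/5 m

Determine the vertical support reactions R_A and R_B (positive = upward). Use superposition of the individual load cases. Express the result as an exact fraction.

R_A = 65/6 kN, R_B = 187/6 kN

Load 1 — triangular load w₀=14 kN/m (0→w₀ over full span):
  R_A = w₀L/6 = 14·6/6 = 14 kN
  R_B = w₀L/3 = 14·6/3 = 28 kN
Load 2 — applied couple M₀=-19 kN·m at a=18/5 m (b=L-a=12/5):
  R_A = M₀/L = (-19)/6 = -19/6 kN
  R_B = -M₀/L = -(-19)/6 = 19/6 kN
Superposition: R_A = 65/6 kN, R_B = 187/6 kN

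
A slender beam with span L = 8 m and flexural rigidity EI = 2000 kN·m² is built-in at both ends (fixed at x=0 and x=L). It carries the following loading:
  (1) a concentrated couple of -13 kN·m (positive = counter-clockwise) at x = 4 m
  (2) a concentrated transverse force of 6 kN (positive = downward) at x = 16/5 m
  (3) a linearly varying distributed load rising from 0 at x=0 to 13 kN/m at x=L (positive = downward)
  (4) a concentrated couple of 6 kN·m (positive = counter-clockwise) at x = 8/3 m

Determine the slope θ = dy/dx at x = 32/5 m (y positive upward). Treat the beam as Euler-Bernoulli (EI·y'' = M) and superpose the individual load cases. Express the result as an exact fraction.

Load 1 — applied couple M₀=-13 kN·m at a=4 m (b=L-a=4):
  θ_1 = (R_Ax²/2 - M_Ax - M₀(x-a))/EI  [x>a] with R_A=-39/16, M_A=-13/4 = ((-39/16)·(32/5)²/2 - (-13/4)·(32/5) - (-13)·((32/5)-4))/2000 = 13/12500 rad
Load 2 — point force P=6 kN at a=16/5 m (b=L-a=24/5):
  θ_2 = Pa²(L-x)(2bL-(3b+a)(L-x))/(2L³EI)  [x>a] = 6·(16/5)²·(8-(32/5))·(2·(24/5)·8-(3·(24/5)+(16/5))·(8-(32/5)))/(2·8³·2000) = 912/390625 rad
Load 3 — triangular load w₀=13 kN/m (0→w₀ over full span):
  θ_3 = -w₀(2x(L-x)(L-2x)(x+2L)+x²(L-x)²)/(120LEI) = -13·(2·(32/5)·(8-(32/5))·(8-2·(32/5))·((32/5)+2·8)+(32/5)²·(8-(32/5))²)/(120·8·2000) = 3328/234375 rad
Load 4 — applied couple M₀=6 kN·m at a=8/3 m (b=L-a=16/3):
  θ_4 = (R_Ax²/2 - M_Ax - M₀(x-a))/EI  [x>a] with R_A=1, M_A=0 = (1·(32/5)²/2 - 0·(32/5) - 6·((32/5)-(8/3)))/2000 = -3/3125 rad
Superposition: θ = Σ θ_i = 77879/4687500 rad ≈ 0.016614 rad

θ(32/5) = 77879/4687500 rad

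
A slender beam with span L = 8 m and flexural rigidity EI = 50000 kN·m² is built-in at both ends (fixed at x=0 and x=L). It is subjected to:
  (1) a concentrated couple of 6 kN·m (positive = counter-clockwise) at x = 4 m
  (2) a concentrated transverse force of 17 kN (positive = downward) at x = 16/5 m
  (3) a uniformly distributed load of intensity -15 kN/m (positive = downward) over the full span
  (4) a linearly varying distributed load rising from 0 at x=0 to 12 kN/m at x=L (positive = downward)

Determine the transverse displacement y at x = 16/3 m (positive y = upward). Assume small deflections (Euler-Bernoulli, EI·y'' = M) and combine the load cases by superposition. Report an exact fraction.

Load 1 — applied couple M₀=6 kN·m at a=4 m (b=L-a=4):
  y_1 = (R_Ax³/6 - M_Ax²/2 - M₀(x-a)²/2)/EI  [x>a] with R_A=9/8, M_A=3/2 = ((9/8)·(16/3)³/6 - (3/2)·(16/3)²/2 - 6·((16/3)-4)²/2)/50000 = 1/28125 m
Load 2 — point force P=17 kN at a=16/5 m (b=L-a=24/5):
  y_2 = -Pa²(L-x)²(3bL-(3b+a)(L-x))/(6L³EI)  [x>a] = -17·(16/5)²·(8-(16/3))²·(3·(24/5)·8-(3·(24/5)+(16/5))·(8-(16/3)))/(6·8³·50000) = -17408/31640625 m
Load 3 — uniform load w=-15 kN/m over full span:
  y_3 = -wx²(L-x)²/(24EI) = -(-15)·(16/3)²·(8-(16/3))²/(24·50000) = 128/50625 m
Load 4 — triangular load w₀=12 kN/m (0→w₀ over full span):
  y_4 = -w₀x²(L-x)²(x+2L)/(120LEI) = -12·(16/3)²·(8-(16/3))²·((16/3)+2·8)/(120·8·50000) = -4096/3796875 m
Superposition: y = Σ y_i = 88751/94921875 m ≈ 0.000935 m

y(16/3) = 88751/94921875 m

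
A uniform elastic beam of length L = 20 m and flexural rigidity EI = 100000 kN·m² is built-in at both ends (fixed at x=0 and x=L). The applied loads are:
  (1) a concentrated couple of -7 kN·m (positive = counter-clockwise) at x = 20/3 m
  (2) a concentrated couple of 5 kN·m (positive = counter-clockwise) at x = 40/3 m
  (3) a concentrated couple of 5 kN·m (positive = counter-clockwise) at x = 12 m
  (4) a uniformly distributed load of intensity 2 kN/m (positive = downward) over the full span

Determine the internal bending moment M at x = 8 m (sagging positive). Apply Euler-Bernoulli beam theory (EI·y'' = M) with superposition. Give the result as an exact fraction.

Load 1 — applied couple M₀=-7 kN·m at a=20/3 m (b=L-a=40/3):
  M_1 = R_Ax - M_A - M₀  [x>a] with R_A=-7/15, M_A=0 = (-7/15)·8 - 0 - (-7) = 49/15 kN·m
Load 2 — applied couple M₀=5 kN·m at a=40/3 m (b=L-a=20/3):
  M_2 = R_Ax - M_A  [x≤a] with R_A=1/3, M_A=5/3 = (1/3)·8 - (5/3) = 1 kN·m
Load 3 — applied couple M₀=5 kN·m at a=12 m (b=L-a=8):
  M_3 = R_Ax - M_A  [x≤a] with R_A=9/25, M_A=8/5 = (9/25)·8 - (8/5) = 32/25 kN·m
Load 4 — uniform load w=2 kN/m over full span:
  M_4 = wLx/2 - wL²/12 - wx²/2 = 2·20·8/2 - 2·20²/12 - 2·8²/2 = 88/3 kN·m
Superposition: M = Σ M_i = 872/25 kN·m ≈ 34.880000 kN·m

M(8) = 872/25 kN·m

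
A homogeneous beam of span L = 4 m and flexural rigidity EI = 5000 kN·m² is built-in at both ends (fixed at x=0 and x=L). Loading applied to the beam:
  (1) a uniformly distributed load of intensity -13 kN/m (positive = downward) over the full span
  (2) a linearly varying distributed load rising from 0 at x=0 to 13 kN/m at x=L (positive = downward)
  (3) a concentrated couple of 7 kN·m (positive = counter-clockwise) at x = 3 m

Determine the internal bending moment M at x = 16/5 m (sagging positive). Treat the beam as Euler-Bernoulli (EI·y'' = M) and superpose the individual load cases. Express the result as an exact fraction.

M(16/5) = -11501/6000 kN·m

Load 1 — uniform load w=-13 kN/m over full span:
  M_1 = wLx/2 - wL²/12 - wx²/2 = (-13)·4·(16/5)/2 - (-13)·4²/12 - (-13)·(16/5)²/2 = 52/75 kN·m
Load 2 — triangular load w₀=13 kN/m (0→w₀ over full span):
  M_2 = 3w₀Lx/20 - w₀L²/30 - w₀x³/(6L) = 3·13·4·(16/5)/20 - 13·4²/30 - 13·(16/5)³/(6·4) = 104/375 kN·m
Load 3 — applied couple M₀=7 kN·m at a=3 m (b=L-a=1):
  M_3 = R_Ax - M_A - M₀  [x>a] with R_A=63/32, M_A=35/16 = (63/32)·(16/5) - (35/16) - 7 = -231/80 kN·m
Superposition: M = Σ M_i = -11501/6000 kN·m ≈ -1.916833 kN·m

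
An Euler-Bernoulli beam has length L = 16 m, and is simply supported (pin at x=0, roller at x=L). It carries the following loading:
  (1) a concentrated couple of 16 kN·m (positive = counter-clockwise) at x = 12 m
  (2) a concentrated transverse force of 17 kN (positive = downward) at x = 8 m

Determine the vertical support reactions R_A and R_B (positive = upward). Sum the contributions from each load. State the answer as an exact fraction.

R_A = 19/2 kN, R_B = 15/2 kN

Load 1 — applied couple M₀=16 kN·m at a=12 m (b=L-a=4):
  R_A = M₀/L = 16/16 = 1 kN
  R_B = -M₀/L = -16/16 = -1 kN
Load 2 — point force P=17 kN at a=8 m (b=L-a=8):
  R_A = Pb/L = 17·8/16 = 17/2 kN
  R_B = Pa/L = 17·8/16 = 17/2 kN
Superposition: R_A = 19/2 kN, R_B = 15/2 kN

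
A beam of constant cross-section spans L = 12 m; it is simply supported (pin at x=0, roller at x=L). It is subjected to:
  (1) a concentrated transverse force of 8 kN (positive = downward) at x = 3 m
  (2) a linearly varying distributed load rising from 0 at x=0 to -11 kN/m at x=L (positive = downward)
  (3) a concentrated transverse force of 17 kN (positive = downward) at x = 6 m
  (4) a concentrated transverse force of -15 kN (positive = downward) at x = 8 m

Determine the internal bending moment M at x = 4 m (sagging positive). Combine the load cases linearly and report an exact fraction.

Load 1 — point force P=8 kN at a=3 m (b=L-a=9):
  M_1 = Pa(L-x)/L  [x>a] = 8·3·(12-4)/12 = 16 kN·m
Load 2 — triangular load w₀=-11 kN/m (0→w₀ over full span):
  M_2 = w₀Lx/6 - w₀x³/(6L) = (-11)·12·4/6 - (-11)·4³/(6·12) = -704/9 kN·m
Load 3 — point force P=17 kN at a=6 m (b=L-a=6):
  M_3 = Pbx/L  [x≤a] = 17·6·4/12 = 34 kN·m
Load 4 — point force P=-15 kN at a=8 m (b=L-a=4):
  M_4 = Pbx/L  [x≤a] = (-15)·4·4/12 = -20 kN·m
Superposition: M = Σ M_i = -434/9 kN·m ≈ -48.222222 kN·m

M(4) = -434/9 kN·m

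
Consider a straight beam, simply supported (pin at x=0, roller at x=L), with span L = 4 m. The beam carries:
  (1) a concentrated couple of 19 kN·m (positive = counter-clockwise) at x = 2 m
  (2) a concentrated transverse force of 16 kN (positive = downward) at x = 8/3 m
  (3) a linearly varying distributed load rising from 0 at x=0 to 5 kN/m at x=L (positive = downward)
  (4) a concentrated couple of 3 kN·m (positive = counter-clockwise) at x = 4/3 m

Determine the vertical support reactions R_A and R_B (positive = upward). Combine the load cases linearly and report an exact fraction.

Load 1 — applied couple M₀=19 kN·m at a=2 m (b=L-a=2):
  R_A = M₀/L = 19/4 kN
  R_B = -M₀/L = -19/4 kN
Load 2 — point force P=16 kN at a=8/3 m (b=L-a=4/3):
  R_A = Pb/L = 16·(4/3)/4 = 16/3 kN
  R_B = Pa/L = 16·(8/3)/4 = 32/3 kN
Load 3 — triangular load w₀=5 kN/m (0→w₀ over full span):
  R_A = w₀L/6 = 5·4/6 = 10/3 kN
  R_B = w₀L/3 = 5·4/3 = 20/3 kN
Load 4 — applied couple M₀=3 kN·m at a=4/3 m (b=L-a=8/3):
  R_A = M₀/L = 3/4 kN
  R_B = -M₀/L = -3/4 kN
Superposition: R_A = 85/6 kN, R_B = 71/6 kN

R_A = 85/6 kN, R_B = 71/6 kN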